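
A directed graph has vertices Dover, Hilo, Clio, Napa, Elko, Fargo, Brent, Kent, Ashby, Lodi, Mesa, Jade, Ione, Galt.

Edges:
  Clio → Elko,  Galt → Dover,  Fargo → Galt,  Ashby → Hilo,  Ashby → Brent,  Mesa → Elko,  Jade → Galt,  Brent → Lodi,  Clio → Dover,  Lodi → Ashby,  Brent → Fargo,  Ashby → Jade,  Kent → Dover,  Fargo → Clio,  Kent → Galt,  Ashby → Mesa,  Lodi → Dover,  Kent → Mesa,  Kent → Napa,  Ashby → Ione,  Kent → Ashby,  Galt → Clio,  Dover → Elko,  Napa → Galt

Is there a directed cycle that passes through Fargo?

No

Fargo lies on a cycle iff there is a path from Fargo back to itself.
Exploring from Fargo, it never reaches itself; equivalently, its strongly connected component is a singleton.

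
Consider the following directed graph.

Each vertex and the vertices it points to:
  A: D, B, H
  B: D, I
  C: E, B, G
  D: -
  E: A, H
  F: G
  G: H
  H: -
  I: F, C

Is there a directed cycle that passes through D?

D lies on a cycle iff there is a path from D back to itself.
Exploring from D, it never reaches itself; equivalently, its strongly connected component is a singleton.

No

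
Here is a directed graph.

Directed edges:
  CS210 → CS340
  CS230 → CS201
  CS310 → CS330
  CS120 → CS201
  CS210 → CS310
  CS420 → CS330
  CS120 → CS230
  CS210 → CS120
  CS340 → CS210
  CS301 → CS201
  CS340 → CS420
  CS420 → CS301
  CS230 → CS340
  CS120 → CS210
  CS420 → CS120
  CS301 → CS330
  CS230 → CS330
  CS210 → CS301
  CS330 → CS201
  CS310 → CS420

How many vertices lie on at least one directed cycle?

6

A vertex is on a directed cycle iff it belongs to a strongly connected component of size ≥ 2 (or has a self-loop).
The vertices on cycles are {CS120, CS210, CS230, CS310, CS340, CS420} — 6 in total.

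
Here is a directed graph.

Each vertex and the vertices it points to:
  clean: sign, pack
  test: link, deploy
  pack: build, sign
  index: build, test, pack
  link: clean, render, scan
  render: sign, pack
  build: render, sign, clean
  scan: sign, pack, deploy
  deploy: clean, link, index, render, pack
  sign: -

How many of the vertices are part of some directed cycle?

9

A vertex is on a directed cycle iff it belongs to a strongly connected component of size ≥ 2 (or has a self-loop).
The vertices on cycles are {link, pack, scan, test, build, clean, index, deploy, render} — 9 in total.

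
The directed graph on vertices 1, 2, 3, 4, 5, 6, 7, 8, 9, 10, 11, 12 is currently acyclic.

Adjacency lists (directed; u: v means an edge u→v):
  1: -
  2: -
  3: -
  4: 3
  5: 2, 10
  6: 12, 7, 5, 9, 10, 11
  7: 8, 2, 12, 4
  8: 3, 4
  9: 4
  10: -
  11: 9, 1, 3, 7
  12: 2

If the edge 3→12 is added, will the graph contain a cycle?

No

Adding 3→12 creates a cycle iff 12 can already reach 3.
Explore from 12: no path reaches 3. The graph stays acyclic.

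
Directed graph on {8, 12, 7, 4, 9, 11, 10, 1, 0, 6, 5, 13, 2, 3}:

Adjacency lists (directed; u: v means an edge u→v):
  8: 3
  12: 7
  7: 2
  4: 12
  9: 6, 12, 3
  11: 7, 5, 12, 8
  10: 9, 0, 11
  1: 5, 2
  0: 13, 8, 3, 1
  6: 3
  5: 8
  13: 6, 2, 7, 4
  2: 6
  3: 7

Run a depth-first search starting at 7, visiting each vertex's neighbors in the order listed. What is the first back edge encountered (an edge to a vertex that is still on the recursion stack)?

3→7

DFS from 7 (visiting each vertex's neighbors in the order listed); mark gray on enter, black on exit:
7 gray
  2 gray
    6 gray
      3 gray
        3→7: 7 is gray → back edge
First back edge: 3 → 7.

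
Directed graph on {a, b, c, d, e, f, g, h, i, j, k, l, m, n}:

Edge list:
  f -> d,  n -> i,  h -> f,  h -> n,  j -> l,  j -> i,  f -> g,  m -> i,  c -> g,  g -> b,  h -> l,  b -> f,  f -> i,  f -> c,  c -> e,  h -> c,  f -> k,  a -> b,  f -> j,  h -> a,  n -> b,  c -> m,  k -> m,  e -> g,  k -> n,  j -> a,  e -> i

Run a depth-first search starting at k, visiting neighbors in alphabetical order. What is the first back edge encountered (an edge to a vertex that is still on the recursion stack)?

DFS from k (visiting neighbors in alphabetical order); mark gray on enter, black on exit:
k gray
  m gray
    i gray
    i black
  m black
  n gray
    b gray
      f gray
        c gray
          e gray
            g gray
              g→b: b is gray → back edge
First back edge: g → b.

g->b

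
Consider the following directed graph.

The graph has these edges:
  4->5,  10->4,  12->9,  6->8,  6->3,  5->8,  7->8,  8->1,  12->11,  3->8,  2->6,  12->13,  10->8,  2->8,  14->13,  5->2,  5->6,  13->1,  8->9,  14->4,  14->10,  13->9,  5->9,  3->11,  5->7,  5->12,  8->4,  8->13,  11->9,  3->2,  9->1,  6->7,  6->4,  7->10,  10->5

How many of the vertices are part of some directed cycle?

8

A vertex is on a directed cycle iff it belongs to a strongly connected component of size ≥ 2 (or has a self-loop).
The vertices on cycles are {2, 3, 4, 5, 6, 7, 8, 10} — 8 in total.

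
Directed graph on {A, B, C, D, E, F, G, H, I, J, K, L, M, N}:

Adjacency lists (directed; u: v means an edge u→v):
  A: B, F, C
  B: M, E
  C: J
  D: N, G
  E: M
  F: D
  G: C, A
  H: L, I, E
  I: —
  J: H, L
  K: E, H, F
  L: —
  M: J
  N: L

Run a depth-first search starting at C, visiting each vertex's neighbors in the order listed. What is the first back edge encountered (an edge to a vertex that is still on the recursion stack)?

DFS from C (visiting each vertex's neighbors in the order listed); mark gray on enter, black on exit:
C gray
  J gray
    H gray
      L gray
      L black
      I gray
      I black
      E gray
        M gray
          M→J: J is gray → back edge
First back edge: M → J.

M→J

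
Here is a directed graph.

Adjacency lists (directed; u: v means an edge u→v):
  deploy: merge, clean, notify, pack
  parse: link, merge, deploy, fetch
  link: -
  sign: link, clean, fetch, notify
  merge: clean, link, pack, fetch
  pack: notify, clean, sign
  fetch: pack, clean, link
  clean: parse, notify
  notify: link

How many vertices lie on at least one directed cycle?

A vertex is on a directed cycle iff it belongs to a strongly connected component of size ≥ 2 (or has a self-loop).
The vertices on cycles are {pack, sign, clean, fetch, merge, parse, deploy} — 7 in total.

7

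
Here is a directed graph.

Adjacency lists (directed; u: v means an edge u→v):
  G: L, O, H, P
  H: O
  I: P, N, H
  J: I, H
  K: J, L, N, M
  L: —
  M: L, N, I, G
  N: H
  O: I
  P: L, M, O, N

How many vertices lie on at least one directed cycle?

7

A vertex is on a directed cycle iff it belongs to a strongly connected component of size ≥ 2 (or has a self-loop).
The vertices on cycles are {G, H, I, M, N, O, P} — 7 in total.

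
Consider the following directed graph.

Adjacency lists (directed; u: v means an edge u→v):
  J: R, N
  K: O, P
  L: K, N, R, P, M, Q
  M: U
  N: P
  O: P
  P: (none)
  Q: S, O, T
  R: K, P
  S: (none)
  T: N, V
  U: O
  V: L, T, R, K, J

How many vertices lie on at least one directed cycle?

4

A vertex is on a directed cycle iff it belongs to a strongly connected component of size ≥ 2 (or has a self-loop).
The vertices on cycles are {L, Q, T, V} — 4 in total.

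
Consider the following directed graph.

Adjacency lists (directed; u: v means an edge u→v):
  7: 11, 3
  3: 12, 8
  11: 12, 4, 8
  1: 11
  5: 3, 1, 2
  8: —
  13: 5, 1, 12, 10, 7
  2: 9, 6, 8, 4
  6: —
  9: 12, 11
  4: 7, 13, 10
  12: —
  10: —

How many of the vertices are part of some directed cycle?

A vertex is on a directed cycle iff it belongs to a strongly connected component of size ≥ 2 (or has a self-loop).
The vertices on cycles are {1, 2, 4, 5, 7, 9, 11, 13} — 8 in total.

8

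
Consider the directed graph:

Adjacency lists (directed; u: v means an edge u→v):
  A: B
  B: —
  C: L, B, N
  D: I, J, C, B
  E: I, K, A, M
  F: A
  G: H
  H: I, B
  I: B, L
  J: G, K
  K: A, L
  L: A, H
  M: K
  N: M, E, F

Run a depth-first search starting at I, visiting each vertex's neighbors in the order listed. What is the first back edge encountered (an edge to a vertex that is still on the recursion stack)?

H→I

DFS from I (visiting each vertex's neighbors in the order listed); mark gray on enter, black on exit:
I gray
  B gray
  B black
  L gray
    A gray
      A→B: B black — skip
    A black
    H gray
      H→I: I is gray → back edge
First back edge: H → I.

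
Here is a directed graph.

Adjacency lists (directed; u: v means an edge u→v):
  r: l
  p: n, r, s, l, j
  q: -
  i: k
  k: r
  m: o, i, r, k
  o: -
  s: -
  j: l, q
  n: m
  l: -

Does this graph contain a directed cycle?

No

DFS with white/gray/black marking, starting from p:
p gray
  n gray
    m gray
      o gray
      o black
      i gray
        k gray
          r gray
            l gray
            l black
          r black
        k black
      i black
      m→r: r black — skip
      m→k: k black — skip
    m black
  n black
  p→r: r black — skip
  s gray
  s black
  p→l: l black — skip
  j gray
    j→l: l black — skip
    q gray
    q black
  j black
p black
Every edge goes to a white or black vertex — no back edge, so the graph is acyclic.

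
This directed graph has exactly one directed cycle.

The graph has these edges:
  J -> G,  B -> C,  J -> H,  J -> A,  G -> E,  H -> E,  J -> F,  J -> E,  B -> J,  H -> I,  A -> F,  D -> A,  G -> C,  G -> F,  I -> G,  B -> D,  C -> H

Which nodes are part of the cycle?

C, G, H, I

DFS with gray/black marking from C:
C gray
  H gray
    I gray
      G gray
        E gray
        E black
        G→C: C is gray → back edge
Back edge closes the cycle C → H → I → G → C; its vertices are {C, G, H, I}.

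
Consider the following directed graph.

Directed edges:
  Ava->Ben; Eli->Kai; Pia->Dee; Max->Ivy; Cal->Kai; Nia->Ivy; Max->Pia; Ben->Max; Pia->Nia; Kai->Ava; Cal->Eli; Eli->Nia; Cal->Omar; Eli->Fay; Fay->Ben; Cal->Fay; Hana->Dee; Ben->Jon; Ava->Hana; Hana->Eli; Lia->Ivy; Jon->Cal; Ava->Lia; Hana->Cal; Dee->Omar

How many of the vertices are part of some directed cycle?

A vertex is on a directed cycle iff it belongs to a strongly connected component of size ≥ 2 (or has a self-loop).
The vertices on cycles are {Ava, Ben, Cal, Eli, Fay, Jon, Kai, Hana} — 8 in total.

8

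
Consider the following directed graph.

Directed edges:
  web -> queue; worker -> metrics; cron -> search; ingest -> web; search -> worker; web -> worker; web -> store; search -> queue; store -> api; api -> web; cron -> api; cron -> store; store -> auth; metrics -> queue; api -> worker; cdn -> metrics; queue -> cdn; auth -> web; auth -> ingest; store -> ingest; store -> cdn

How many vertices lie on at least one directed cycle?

A vertex is on a directed cycle iff it belongs to a strongly connected component of size ≥ 2 (or has a self-loop).
The vertices on cycles are {api, cdn, web, auth, queue, store, ingest, metrics} — 8 in total.

8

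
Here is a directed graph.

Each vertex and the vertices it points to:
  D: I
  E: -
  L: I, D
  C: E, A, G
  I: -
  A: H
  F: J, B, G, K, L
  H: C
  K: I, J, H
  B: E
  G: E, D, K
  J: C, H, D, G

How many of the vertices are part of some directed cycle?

A vertex is on a directed cycle iff it belongs to a strongly connected component of size ≥ 2 (or has a self-loop).
The vertices on cycles are {A, C, G, H, J, K} — 6 in total.

6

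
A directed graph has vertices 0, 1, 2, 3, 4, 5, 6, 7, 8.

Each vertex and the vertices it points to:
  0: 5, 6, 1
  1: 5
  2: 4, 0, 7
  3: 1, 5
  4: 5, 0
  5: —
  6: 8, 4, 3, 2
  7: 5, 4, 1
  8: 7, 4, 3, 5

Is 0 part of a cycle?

Yes

0 is on a cycle iff 0 can reach itself via ≥1 edge.
0 → 6 → 4 → 0 — yes.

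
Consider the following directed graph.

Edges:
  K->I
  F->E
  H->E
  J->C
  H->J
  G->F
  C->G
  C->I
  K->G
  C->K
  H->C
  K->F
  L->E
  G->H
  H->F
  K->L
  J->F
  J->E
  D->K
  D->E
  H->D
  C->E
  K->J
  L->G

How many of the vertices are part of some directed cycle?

7

A vertex is on a directed cycle iff it belongs to a strongly connected component of size ≥ 2 (or has a self-loop).
The vertices on cycles are {C, D, G, H, J, K, L} — 7 in total.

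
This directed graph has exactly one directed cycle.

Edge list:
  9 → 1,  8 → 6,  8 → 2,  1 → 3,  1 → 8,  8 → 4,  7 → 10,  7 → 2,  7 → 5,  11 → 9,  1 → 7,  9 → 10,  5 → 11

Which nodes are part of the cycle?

DFS with gray/black marking from 11:
11 gray
  9 gray
    10 gray
    10 black
    1 gray
      7 gray
        7→10: 10 black — skip
        2 gray
        2 black
        5 gray
          5→11: 11 is gray → back edge
Back edge closes the cycle 11 → 9 → 1 → 7 → 5 → 11; its vertices are {1, 5, 7, 9, 11}.

1, 5, 7, 9, 11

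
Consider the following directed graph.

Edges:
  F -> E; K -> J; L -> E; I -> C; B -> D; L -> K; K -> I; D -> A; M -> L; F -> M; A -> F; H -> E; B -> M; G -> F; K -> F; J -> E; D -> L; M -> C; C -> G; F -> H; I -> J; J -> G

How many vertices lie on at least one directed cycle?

8

A vertex is on a directed cycle iff it belongs to a strongly connected component of size ≥ 2 (or has a self-loop).
The vertices on cycles are {C, F, G, I, J, K, L, M} — 8 in total.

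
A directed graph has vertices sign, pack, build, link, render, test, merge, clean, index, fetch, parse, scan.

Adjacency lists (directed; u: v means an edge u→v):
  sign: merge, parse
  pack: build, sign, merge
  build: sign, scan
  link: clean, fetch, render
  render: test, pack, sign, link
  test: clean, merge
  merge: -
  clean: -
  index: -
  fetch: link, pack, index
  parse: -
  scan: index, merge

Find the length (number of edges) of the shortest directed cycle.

For each vertex v, BFS finds the shortest path from v back to v.
The shortest such closed walk is link → fetch → link, length 2.

2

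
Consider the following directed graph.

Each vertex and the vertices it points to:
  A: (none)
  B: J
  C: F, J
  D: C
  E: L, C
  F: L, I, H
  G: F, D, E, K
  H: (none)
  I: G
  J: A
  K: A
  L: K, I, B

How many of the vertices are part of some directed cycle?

A vertex is on a directed cycle iff it belongs to a strongly connected component of size ≥ 2 (or has a self-loop).
The vertices on cycles are {C, D, E, F, G, I, L} — 7 in total.

7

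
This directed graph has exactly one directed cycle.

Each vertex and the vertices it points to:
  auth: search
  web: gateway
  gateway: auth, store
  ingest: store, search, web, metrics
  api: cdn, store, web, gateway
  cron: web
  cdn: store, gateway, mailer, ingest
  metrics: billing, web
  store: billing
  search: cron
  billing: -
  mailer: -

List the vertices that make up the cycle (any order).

DFS with gray/black marking from gateway:
gateway gray
  auth gray
    search gray
      cron gray
        web gray
          web→gateway: gateway is gray → back edge
Back edge closes the cycle gateway → auth → search → cron → web → gateway; its vertices are {web, auth, cron, search, gateway}.

web, auth, cron, search, gateway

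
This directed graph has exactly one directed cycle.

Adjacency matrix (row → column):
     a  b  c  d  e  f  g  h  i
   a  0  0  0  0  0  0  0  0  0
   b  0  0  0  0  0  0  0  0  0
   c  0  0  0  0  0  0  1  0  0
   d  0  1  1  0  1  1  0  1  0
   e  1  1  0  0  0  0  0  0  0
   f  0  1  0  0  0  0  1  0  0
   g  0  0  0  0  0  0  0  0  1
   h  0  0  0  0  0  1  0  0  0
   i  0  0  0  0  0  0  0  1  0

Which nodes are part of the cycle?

f, g, h, i

DFS with gray/black marking from f:
f gray
  g gray
    i gray
      h gray
        h→f: f is gray → back edge
Back edge closes the cycle f → g → i → h → f; its vertices are {f, g, h, i}.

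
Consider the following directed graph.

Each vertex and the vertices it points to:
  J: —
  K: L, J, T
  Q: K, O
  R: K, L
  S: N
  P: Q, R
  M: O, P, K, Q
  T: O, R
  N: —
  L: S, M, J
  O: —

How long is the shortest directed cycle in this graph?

3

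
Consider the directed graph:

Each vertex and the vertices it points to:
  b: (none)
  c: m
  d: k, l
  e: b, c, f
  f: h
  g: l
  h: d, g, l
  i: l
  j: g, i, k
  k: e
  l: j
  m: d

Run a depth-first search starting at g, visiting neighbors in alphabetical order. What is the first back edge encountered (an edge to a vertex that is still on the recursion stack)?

DFS from g (visiting neighbors in alphabetical order); mark gray on enter, black on exit:
g gray
  l gray
    j gray
      j→g: g is gray → back edge
First back edge: j → g.

j→g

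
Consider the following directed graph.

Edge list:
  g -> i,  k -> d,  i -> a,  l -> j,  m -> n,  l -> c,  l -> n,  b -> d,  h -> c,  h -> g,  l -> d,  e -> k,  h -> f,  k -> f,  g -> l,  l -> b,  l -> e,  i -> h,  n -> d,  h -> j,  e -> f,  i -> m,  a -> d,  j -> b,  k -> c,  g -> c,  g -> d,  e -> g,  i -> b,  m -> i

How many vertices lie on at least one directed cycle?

6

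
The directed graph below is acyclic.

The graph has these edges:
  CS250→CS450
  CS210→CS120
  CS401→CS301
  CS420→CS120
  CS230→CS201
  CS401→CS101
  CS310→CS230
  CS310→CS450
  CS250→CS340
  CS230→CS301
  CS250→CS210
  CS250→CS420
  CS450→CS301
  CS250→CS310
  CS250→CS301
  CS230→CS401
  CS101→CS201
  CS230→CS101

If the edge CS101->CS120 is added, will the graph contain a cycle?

No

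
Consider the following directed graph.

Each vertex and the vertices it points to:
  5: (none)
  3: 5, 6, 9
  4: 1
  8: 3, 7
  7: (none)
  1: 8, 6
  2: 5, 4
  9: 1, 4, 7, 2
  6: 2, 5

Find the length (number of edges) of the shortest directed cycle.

For each vertex v, BFS finds the shortest path from v back to v.
The shortest such closed walk is 8 → 3 → 9 → 1 → 8, length 4.

4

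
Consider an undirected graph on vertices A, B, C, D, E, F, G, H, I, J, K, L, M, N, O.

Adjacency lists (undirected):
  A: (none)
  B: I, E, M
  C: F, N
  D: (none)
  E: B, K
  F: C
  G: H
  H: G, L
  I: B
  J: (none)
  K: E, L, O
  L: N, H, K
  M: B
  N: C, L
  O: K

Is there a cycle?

DFS, tracking each vertex's parent; an edge to a visited non-parent vertex closes a cycle.
Start from O:
visit O (parent –)
  visit K (parent O)
    visit E (parent K)
      visit B (parent E)
        visit I (parent B)
          I–B: parent, skip
        B–E: parent, skip
        visit M (parent B)
          M–B: parent, skip
      E–K: parent, skip
    visit L (parent K)
      visit N (parent L)
        visit C (parent N)
          visit F (parent C)
            F–C: parent, skip
          C–N: parent, skip
        N–L: parent, skip
      visit H (parent L)
        visit G (parent H)
          G–H: parent, skip
        H–L: parent, skip
      L–K: parent, skip
    K–O: parent, skip
visit A (parent –)
visit D (parent –)
visit J (parent –)
No non-parent visited neighbor found — the graph is a forest.

No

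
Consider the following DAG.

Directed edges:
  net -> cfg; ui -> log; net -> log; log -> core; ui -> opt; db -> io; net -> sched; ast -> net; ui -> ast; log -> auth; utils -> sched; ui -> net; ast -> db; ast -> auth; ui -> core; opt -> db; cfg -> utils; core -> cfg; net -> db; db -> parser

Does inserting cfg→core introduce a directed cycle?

Yes

Adding cfg→core creates a cycle iff core can already reach cfg.
Path from core: core → cfg.
So core → … → cfg → core is a cycle.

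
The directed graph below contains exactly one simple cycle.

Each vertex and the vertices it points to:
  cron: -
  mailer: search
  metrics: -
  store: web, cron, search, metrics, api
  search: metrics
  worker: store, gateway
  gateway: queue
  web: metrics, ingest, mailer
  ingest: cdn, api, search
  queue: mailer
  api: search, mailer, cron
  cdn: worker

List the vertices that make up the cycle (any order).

DFS with gray/black marking from worker:
worker gray
  store gray
    web gray
      metrics gray
      metrics black
      ingest gray
        cdn gray
          cdn→worker: worker is gray → back edge
Back edge closes the cycle worker → store → web → ingest → cdn → worker; its vertices are {cdn, web, store, ingest, worker}.

cdn, web, store, ingest, worker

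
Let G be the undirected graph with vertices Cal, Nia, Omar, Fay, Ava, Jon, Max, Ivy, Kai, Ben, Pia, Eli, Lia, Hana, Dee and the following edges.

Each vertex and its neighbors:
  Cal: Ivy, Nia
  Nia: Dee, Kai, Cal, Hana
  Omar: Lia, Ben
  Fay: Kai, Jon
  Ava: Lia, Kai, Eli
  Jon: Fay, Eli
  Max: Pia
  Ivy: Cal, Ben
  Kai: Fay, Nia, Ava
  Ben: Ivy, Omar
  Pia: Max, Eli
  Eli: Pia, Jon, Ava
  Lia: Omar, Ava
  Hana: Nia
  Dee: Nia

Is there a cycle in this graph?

Yes

DFS, tracking each vertex's parent; an edge to a visited non-parent vertex closes a cycle.
Start from Fay:
visit Fay (parent –)
  visit Kai (parent Fay)
    Kai–Fay: parent, skip
    visit Nia (parent Kai)
      visit Dee (parent Nia)
        Dee–Nia: parent, skip
      Nia–Kai: parent, skip
      visit Cal (parent Nia)
        visit Ivy (parent Cal)
          Ivy–Cal: parent, skip
          visit Ben (parent Ivy)
            Ben–Ivy: parent, skip
            visit Omar (parent Ben)
              visit Lia (parent Omar)
                Lia–Omar: parent, skip
                visit Ava (parent Lia)
                  Ava–Lia: parent, skip
                  Ava–Kai: Kai visited and ≠ parent → cycle
Cycle: Kai – Nia – Cal – Ivy – Ben – Omar – Lia – Ava – Kai.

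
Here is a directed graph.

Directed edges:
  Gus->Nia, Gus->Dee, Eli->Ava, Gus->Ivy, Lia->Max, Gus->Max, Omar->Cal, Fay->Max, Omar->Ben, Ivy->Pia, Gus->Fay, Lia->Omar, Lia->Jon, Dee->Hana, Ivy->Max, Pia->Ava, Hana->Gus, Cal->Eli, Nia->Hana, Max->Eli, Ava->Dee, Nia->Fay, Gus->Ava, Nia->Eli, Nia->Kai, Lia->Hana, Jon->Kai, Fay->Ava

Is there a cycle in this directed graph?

DFS with white/gray/black marking, starting from Dee:
Dee gray
  Hana gray
    Gus gray
      Gus→Dee: Dee is gray → back edge
Back edge found, so a cycle exists: Dee → Hana → Gus → Dee.

Yes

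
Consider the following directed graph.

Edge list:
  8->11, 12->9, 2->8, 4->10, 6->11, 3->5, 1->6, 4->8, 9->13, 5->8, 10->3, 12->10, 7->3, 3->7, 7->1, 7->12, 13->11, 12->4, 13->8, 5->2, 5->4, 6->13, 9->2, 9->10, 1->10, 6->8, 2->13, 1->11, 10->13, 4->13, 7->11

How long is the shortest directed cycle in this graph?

For each vertex v, BFS finds the shortest path from v back to v.
The shortest such closed walk is 3 → 7 → 3, length 2.

2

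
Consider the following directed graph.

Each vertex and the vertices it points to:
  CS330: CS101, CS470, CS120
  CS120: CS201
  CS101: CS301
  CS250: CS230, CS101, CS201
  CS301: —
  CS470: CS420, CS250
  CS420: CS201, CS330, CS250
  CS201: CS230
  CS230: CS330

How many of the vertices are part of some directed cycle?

7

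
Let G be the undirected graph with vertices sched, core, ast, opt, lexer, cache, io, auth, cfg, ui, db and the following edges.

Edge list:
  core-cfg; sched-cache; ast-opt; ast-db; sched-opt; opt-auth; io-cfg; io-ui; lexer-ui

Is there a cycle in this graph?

No

DFS, tracking each vertex's parent; an edge to a visited non-parent vertex closes a cycle.
Start from lexer:
visit lexer (parent –)
  visit ui (parent lexer)
    visit io (parent ui)
      io–ui: parent, skip
      visit cfg (parent io)
        visit core (parent cfg)
          core–cfg: parent, skip
        cfg–io: parent, skip
    ui–lexer: parent, skip
visit sched (parent –)
  visit cache (parent sched)
    cache–sched: parent, skip
  visit opt (parent sched)
    visit ast (parent opt)
      ast–opt: parent, skip
      visit db (parent ast)
        db–ast: parent, skip
    visit auth (parent opt)
      auth–opt: parent, skip
    opt–sched: parent, skip
No non-parent visited neighbor found — the graph is a forest.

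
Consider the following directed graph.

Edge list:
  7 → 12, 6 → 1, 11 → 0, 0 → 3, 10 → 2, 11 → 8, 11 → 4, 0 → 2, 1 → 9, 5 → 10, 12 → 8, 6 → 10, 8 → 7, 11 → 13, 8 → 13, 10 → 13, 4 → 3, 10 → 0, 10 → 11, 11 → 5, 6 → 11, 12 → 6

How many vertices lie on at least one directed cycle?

A vertex is on a directed cycle iff it belongs to a strongly connected component of size ≥ 2 (or has a self-loop).
The vertices on cycles are {5, 6, 7, 8, 10, 11, 12} — 7 in total.

7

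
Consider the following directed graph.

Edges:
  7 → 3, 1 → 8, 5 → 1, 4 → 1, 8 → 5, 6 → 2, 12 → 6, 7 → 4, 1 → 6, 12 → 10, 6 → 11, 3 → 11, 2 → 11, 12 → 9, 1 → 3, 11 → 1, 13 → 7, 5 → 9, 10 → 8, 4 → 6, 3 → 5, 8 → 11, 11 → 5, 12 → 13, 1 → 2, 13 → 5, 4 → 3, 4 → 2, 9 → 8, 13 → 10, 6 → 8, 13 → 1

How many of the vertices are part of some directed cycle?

8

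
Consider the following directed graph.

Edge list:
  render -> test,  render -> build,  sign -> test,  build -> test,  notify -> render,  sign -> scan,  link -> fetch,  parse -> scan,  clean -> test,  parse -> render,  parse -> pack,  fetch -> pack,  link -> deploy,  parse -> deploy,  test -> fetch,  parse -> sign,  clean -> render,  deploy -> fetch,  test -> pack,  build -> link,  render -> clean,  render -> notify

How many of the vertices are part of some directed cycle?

3

A vertex is on a directed cycle iff it belongs to a strongly connected component of size ≥ 2 (or has a self-loop).
The vertices on cycles are {clean, notify, render} — 3 in total.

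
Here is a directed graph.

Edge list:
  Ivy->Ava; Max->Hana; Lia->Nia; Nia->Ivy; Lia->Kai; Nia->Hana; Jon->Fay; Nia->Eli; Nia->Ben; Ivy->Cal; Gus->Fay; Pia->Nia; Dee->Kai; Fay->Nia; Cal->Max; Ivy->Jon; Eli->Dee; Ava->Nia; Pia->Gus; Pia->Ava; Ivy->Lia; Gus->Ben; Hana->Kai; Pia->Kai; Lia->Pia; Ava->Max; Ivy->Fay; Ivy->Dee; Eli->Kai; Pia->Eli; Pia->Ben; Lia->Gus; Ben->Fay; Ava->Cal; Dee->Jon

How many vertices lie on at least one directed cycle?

A vertex is on a directed cycle iff it belongs to a strongly connected component of size ≥ 2 (or has a self-loop).
The vertices on cycles are {Ava, Ben, Dee, Eli, Fay, Gus, Ivy, Jon, Lia, Nia, Pia} — 11 in total.

11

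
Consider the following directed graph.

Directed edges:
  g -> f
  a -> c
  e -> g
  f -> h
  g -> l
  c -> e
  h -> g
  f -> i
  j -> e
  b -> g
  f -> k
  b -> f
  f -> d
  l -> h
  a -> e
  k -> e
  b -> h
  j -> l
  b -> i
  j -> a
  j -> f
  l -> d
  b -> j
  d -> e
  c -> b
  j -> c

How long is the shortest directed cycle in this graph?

For each vertex v, BFS finds the shortest path from v back to v.
The shortest such closed walk is b → j → c → b, length 3.

3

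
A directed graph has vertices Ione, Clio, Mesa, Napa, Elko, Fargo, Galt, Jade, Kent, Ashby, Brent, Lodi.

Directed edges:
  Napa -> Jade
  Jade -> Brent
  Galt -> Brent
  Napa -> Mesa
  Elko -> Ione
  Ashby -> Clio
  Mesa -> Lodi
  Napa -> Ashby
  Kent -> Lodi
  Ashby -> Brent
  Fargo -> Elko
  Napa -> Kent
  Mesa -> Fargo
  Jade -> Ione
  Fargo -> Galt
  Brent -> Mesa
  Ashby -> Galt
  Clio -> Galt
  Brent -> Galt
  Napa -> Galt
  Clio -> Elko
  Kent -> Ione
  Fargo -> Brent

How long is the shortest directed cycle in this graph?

For each vertex v, BFS finds the shortest path from v back to v.
The shortest such closed walk is Brent → Galt → Brent, length 2.

2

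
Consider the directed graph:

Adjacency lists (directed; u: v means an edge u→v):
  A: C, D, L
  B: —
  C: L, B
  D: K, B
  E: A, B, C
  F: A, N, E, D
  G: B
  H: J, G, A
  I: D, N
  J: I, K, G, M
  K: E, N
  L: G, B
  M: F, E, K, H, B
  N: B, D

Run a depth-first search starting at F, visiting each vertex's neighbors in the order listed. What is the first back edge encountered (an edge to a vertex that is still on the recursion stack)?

E→A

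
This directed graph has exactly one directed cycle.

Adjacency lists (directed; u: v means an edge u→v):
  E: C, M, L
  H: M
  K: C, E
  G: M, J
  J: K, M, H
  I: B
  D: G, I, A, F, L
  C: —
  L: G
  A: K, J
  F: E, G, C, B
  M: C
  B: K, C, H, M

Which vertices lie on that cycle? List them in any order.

DFS with gray/black marking from L:
L gray
  G gray
    M gray
      C gray
      C black
    M black
    J gray
      K gray
        K→C: C black — skip
        E gray
          E→C: C black — skip
          E→M: M black — skip
          E→L: L is gray → back edge
Back edge closes the cycle L → G → J → K → E → L; its vertices are {E, G, J, K, L}.

E, G, J, K, L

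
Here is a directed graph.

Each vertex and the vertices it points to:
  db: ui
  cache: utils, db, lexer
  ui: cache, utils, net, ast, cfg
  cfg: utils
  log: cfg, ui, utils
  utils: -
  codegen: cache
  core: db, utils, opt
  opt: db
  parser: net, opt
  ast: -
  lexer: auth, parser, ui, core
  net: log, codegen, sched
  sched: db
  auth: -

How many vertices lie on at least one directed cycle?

A vertex is on a directed cycle iff it belongs to a strongly connected component of size ≥ 2 (or has a self-loop).
The vertices on cycles are {db, ui, log, net, opt, core, cache, lexer, sched, parser, codegen} — 11 in total.

11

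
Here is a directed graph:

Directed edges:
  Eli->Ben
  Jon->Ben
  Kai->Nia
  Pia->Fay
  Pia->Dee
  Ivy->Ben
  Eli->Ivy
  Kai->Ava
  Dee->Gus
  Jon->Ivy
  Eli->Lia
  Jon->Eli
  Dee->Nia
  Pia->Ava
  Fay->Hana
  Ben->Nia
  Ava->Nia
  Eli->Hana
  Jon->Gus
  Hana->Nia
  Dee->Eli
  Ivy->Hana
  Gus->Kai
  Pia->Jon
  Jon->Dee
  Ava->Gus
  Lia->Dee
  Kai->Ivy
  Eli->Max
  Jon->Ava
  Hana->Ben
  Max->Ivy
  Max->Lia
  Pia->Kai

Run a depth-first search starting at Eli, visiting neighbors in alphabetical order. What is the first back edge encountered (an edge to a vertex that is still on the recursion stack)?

DFS from Eli (visiting neighbors in alphabetical order); mark gray on enter, black on exit:
Eli gray
  Ben gray
    Nia gray
    Nia black
  Ben black
  Hana gray
    Hana→Ben: Ben black — skip
    Hana→Nia: Nia black — skip
  Hana black
  Ivy gray
    Ivy→Ben: Ben black — skip
    Ivy→Hana: Hana black — skip
  Ivy black
  Lia gray
    Dee gray
      Dee→Eli: Eli is gray → back edge
First back edge: Dee → Eli.

Dee->Eli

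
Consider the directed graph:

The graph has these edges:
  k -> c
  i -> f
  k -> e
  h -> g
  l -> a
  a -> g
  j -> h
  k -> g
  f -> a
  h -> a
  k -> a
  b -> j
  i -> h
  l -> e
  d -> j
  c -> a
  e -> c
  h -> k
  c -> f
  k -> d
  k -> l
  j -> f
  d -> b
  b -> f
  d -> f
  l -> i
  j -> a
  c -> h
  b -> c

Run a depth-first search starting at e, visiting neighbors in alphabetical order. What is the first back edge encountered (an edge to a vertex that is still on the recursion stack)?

DFS from e (visiting neighbors in alphabetical order); mark gray on enter, black on exit:
e gray
  c gray
    a gray
      g gray
      g black
    a black
    f gray
      f→a: a black — skip
    f black
    h gray
      h→a: a black — skip
      h→g: g black — skip
      k gray
        k→a: a black — skip
        k→c: c is gray → back edge
First back edge: k → c.

k→c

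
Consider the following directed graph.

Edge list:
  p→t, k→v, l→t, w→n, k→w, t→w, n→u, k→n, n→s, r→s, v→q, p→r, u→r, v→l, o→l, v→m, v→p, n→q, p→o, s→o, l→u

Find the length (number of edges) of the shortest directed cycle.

5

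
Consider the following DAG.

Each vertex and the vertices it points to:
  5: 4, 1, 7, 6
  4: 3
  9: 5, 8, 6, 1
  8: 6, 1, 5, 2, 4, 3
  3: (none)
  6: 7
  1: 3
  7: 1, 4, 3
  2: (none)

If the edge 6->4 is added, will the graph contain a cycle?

Adding 6→4 creates a cycle iff 4 can already reach 6.
Explore from 4: no path reaches 6. The graph stays acyclic.

No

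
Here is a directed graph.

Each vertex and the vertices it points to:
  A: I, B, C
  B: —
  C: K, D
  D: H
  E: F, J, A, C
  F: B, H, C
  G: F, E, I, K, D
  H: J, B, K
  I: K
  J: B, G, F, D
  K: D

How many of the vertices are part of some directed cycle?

A vertex is on a directed cycle iff it belongs to a strongly connected component of size ≥ 2 (or has a self-loop).
The vertices on cycles are {A, C, D, E, F, G, H, I, J, K} — 10 in total.

10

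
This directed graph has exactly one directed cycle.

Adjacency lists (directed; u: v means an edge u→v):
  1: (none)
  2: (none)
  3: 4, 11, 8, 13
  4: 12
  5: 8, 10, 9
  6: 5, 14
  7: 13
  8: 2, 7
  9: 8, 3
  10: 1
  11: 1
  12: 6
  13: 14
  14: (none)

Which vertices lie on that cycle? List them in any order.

3, 4, 5, 6, 9, 12

DFS with gray/black marking from 5:
5 gray
  8 gray
    2 gray
    2 black
    7 gray
      13 gray
        14 gray
        14 black
      13 black
    7 black
  8 black
  10 gray
    1 gray
    1 black
  10 black
  9 gray
    9→8: 8 black — skip
    3 gray
      4 gray
        12 gray
          6 gray
            6→5: 5 is gray → back edge
Back edge closes the cycle 5 → 9 → 3 → 4 → 12 → 6 → 5; its vertices are {3, 4, 5, 6, 9, 12}.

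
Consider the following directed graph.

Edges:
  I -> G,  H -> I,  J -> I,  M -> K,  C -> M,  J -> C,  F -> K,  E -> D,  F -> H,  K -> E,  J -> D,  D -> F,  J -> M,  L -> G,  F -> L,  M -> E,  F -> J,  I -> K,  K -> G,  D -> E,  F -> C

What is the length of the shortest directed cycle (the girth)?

2

For each vertex v, BFS finds the shortest path from v back to v.
The shortest such closed walk is D → E → D, length 2.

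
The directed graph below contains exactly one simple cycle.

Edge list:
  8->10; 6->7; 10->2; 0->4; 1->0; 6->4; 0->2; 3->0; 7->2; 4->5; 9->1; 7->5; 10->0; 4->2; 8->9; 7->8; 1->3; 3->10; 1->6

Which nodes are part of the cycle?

1, 6, 7, 8, 9

DFS with gray/black marking from 1:
1 gray
  6 gray
    4 gray
      2 gray
      2 black
      5 gray
      5 black
    4 black
    7 gray
      8 gray
        9 gray
          9→1: 1 is gray → back edge
Back edge closes the cycle 1 → 6 → 7 → 8 → 9 → 1; its vertices are {1, 6, 7, 8, 9}.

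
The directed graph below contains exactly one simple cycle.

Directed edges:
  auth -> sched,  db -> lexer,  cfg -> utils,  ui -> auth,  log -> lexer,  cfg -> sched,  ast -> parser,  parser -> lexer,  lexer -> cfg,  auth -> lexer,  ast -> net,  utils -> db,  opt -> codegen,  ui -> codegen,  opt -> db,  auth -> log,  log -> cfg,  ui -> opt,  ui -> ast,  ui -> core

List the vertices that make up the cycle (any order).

db, cfg, lexer, utils

DFS with gray/black marking from cfg:
cfg gray
  utils gray
    db gray
      lexer gray
        lexer→cfg: cfg is gray → back edge
Back edge closes the cycle cfg → utils → db → lexer → cfg; its vertices are {db, cfg, lexer, utils}.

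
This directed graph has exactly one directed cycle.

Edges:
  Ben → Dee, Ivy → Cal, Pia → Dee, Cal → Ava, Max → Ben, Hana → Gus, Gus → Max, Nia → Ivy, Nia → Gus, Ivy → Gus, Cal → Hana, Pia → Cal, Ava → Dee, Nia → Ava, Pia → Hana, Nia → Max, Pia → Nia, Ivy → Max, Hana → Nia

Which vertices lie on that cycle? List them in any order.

DFS with gray/black marking from Hana:
Hana gray
  Nia gray
    Gus gray
      Max gray
        Ben gray
          Dee gray
          Dee black
        Ben black
      Max black
    Gus black
    Nia→Max: Max black — skip
    Ava gray
      Ava→Dee: Dee black — skip
    Ava black
    Ivy gray
      Ivy→Gus: Gus black — skip
      Cal gray
        Cal→Ava: Ava black — skip
        Cal→Hana: Hana is gray → back edge
Back edge closes the cycle Hana → Nia → Ivy → Cal → Hana; its vertices are {Cal, Ivy, Nia, Hana}.

Cal, Ivy, Nia, Hana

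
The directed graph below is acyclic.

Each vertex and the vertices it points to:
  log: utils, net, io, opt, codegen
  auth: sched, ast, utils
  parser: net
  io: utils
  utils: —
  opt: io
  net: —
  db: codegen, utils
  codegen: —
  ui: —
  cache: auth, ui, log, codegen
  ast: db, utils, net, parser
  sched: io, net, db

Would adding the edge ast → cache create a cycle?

Yes

Adding ast→cache creates a cycle iff cache can already reach ast.
Path from cache: cache → auth → ast.
So cache → … → ast → cache is a cycle.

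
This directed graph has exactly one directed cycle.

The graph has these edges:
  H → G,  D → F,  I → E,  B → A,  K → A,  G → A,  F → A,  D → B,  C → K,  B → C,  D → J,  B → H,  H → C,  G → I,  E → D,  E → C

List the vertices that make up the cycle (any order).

DFS with gray/black marking from I:
I gray
  E gray
    C gray
      K gray
        A gray
        A black
      K black
    C black
    D gray
      J gray
      J black
      B gray
        H gray
          H→C: C black — skip
          G gray
            G→I: I is gray → back edge
Back edge closes the cycle I → E → D → B → H → G → I; its vertices are {B, D, E, G, H, I}.

B, D, E, G, H, I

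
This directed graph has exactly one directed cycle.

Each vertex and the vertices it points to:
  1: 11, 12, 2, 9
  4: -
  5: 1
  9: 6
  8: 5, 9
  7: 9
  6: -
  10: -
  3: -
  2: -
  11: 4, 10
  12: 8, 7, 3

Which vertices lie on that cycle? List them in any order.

DFS with gray/black marking from 1:
1 gray
  11 gray
    4 gray
    4 black
    10 gray
    10 black
  11 black
  12 gray
    8 gray
      5 gray
        5→1: 1 is gray → back edge
Back edge closes the cycle 1 → 12 → 8 → 5 → 1; its vertices are {1, 5, 8, 12}.

1, 5, 8, 12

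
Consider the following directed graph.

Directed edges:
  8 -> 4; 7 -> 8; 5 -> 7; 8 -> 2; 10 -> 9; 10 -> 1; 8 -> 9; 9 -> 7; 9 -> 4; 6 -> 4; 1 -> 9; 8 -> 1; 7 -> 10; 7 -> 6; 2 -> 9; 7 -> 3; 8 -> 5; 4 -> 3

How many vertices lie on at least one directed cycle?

7

A vertex is on a directed cycle iff it belongs to a strongly connected component of size ≥ 2 (or has a self-loop).
The vertices on cycles are {1, 2, 5, 7, 8, 9, 10} — 7 in total.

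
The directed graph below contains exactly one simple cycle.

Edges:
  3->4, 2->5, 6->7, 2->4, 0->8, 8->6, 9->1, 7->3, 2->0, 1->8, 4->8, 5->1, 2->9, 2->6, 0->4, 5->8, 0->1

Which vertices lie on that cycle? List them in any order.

DFS with gray/black marking from 6:
6 gray
  7 gray
    3 gray
      4 gray
        8 gray
          8→6: 6 is gray → back edge
Back edge closes the cycle 6 → 7 → 3 → 4 → 8 → 6; its vertices are {3, 4, 6, 7, 8}.

3, 4, 6, 7, 8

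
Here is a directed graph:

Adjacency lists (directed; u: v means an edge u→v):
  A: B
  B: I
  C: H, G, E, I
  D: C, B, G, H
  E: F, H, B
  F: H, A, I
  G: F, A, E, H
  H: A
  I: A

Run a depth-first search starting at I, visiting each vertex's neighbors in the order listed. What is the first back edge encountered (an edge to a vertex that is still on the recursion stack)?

B→I

DFS from I (visiting each vertex's neighbors in the order listed); mark gray on enter, black on exit:
I gray
  A gray
    B gray
      B→I: I is gray → back edge
First back edge: B → I.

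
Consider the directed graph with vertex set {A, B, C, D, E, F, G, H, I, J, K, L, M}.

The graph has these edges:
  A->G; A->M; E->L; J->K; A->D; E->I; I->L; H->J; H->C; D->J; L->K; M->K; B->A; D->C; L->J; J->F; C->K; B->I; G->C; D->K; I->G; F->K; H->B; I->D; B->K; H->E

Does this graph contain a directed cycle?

DFS with white/gray/black marking, starting from I:
I gray
  L gray
    K gray
    K black
    J gray
      F gray
        F→K: K black — skip
      F black
      J→K: K black — skip
    J black
  L black
  D gray
    C gray
      C→K: K black — skip
    C black
    D→K: K black — skip
    D→J: J black — skip
  D black
  G gray
    G→C: C black — skip
  G black
I black
A gray
  A→D: D black — skip
  A→G: G black — skip
  M gray
    M→K: K black — skip
  M black
A black
B gray
  B→A: A black — skip
  B→I: I black — skip
  B→K: K black — skip
B black
E gray
  E→L: L black — skip
  E→I: I black — skip
E black
H gray
  H→C: C black — skip
  H→B: B black — skip
  H→E: E black — skip
  H→J: J black — skip
H black
Every edge goes to a white or black vertex — no back edge, so the graph is acyclic.

No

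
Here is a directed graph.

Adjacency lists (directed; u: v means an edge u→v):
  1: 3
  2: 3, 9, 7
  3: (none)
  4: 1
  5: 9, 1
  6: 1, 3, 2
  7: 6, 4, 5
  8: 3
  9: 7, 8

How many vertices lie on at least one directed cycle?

5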